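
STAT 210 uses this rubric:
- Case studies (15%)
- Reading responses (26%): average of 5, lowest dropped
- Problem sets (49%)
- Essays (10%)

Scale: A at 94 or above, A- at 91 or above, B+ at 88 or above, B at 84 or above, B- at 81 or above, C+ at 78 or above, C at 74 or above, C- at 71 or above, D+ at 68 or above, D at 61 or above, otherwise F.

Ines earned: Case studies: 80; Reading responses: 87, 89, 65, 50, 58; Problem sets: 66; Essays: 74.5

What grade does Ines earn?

C-

Reading responses: drop 50 → average of remaining 4 = 299/4 = 74.75
Weighted total:
  Case studies 80 × 0.15 = 12
  Reading responses 74.75 × 0.26 = 19.435
  Problem sets 66 × 0.49 = 32.34
  Essays 74.5 × 0.1 = 7.45
Sum = 71.225
71.225 is ≥ 71 and < 74 → C-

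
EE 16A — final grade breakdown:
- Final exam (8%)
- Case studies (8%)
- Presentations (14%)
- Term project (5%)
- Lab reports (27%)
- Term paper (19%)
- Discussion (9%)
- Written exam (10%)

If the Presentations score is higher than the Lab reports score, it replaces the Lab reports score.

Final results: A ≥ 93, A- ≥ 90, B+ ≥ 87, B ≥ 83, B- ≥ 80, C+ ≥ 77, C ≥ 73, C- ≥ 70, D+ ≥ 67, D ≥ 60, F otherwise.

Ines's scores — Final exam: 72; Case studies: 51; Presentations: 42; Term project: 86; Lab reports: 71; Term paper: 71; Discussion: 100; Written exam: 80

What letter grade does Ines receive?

D+

Presentations (42) ≤ Lab reports (71), so Lab reports stays at 71.
Weighted total:
  Final exam 72 × 0.08 = 5.76
  Case studies 51 × 0.08 = 4.08
  Presentations 42 × 0.14 = 5.88
  Term project 86 × 0.05 = 4.3
  Lab reports 71 × 0.27 = 19.17
  Term paper 71 × 0.19 = 13.49
  Discussion 100 × 0.09 = 9
  Written exam 80 × 0.1 = 8
Sum = 69.68
69.68 is ≥ 67 and < 70 → D+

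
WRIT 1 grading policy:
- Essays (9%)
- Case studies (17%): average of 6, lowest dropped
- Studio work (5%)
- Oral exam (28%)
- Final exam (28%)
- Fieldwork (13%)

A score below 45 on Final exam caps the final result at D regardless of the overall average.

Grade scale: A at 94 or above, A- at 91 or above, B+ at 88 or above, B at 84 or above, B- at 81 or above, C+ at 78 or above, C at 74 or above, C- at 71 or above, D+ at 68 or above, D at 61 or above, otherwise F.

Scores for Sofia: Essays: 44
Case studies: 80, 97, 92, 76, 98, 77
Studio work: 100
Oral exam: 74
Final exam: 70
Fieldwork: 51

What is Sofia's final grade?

Case studies: drop 76 → average of remaining 5 = 444/5 = 88.8
Final exam score 70 ≥ 45: minimum met.
Weighted total:
  Essays 44 × 0.09 = 3.96
  Case studies 88.8 × 0.17 = 15.096
  Studio work 100 × 0.05 = 5
  Oral exam 74 × 0.28 = 20.72
  Final exam 70 × 0.28 = 19.6
  Fieldwork 51 × 0.13 = 6.63
Sum = 71.006
71.006 is ≥ 71 and < 74 → C-

C-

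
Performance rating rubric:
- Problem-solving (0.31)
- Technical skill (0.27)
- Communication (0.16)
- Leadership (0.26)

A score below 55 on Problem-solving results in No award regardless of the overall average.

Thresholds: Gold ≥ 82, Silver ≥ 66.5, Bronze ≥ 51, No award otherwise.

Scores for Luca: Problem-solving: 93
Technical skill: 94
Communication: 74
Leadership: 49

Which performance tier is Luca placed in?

Silver

Problem-solving score 93 ≥ 55: minimum met.
Weighted total:
  Problem-solving 93 × 0.31 = 28.83
  Technical skill 94 × 0.27 = 25.38
  Communication 74 × 0.16 = 11.84
  Leadership 49 × 0.26 = 12.74
Sum = 78.79
78.79 is ≥ 66.5 and < 82 → Silver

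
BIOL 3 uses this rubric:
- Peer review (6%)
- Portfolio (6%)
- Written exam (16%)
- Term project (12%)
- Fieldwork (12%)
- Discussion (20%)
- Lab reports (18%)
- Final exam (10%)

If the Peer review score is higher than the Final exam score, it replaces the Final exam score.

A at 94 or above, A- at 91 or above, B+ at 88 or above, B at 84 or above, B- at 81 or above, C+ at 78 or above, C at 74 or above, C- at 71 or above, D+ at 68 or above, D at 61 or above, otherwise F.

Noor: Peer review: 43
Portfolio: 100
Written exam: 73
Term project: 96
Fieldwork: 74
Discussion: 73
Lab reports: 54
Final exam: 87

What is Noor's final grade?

C-

Peer review (43) ≤ Final exam (87), so Final exam stays at 87.
Weighted total:
  Peer review 43 × 0.06 = 2.58
  Portfolio 100 × 0.06 = 6
  Written exam 73 × 0.16 = 11.68
  Term project 96 × 0.12 = 11.52
  Fieldwork 74 × 0.12 = 8.88
  Discussion 73 × 0.2 = 14.6
  Lab reports 54 × 0.18 = 9.72
  Final exam 87 × 0.1 = 8.7
Sum = 73.68
73.68 is ≥ 71 and < 74 → C-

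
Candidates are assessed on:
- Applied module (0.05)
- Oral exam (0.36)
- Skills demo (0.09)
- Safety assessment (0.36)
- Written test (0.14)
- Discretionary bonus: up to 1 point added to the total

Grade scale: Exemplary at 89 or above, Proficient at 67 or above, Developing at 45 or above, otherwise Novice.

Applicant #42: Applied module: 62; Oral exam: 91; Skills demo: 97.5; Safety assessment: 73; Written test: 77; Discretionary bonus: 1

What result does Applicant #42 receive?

Weighted total:
  Applied module 62 × 0.05 = 3.1
  Oral exam 91 × 0.36 = 32.76
  Skills demo 97.5 × 0.09 = 8.775
  Safety assessment 73 × 0.36 = 26.28
  Written test 77 × 0.14 = 10.78
Sum = 81.695
Discretionary bonus: 81.695 + 1 = 82.695
82.695 is ≥ 67 and < 89 → Proficient

Proficient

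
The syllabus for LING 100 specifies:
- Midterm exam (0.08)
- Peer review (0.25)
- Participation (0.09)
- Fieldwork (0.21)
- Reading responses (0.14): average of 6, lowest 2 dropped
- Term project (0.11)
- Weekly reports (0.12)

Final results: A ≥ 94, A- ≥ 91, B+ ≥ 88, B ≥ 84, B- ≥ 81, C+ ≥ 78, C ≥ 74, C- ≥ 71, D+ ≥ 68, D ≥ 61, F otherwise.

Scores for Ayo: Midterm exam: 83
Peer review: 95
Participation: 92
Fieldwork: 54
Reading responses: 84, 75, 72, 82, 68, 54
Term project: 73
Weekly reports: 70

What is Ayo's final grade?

Reading responses: drop 54, 68 → average of remaining 4 = 313/4 = 78.25
Weighted total:
  Midterm exam 83 × 0.08 = 6.64
  Peer review 95 × 0.25 = 23.75
  Participation 92 × 0.09 = 8.28
  Fieldwork 54 × 0.21 = 11.34
  Reading responses 78.25 × 0.14 = 10.955
  Term project 73 × 0.11 = 8.03
  Weekly reports 70 × 0.12 = 8.4
Sum = 77.395
77.395 is ≥ 74 and < 78 → C

C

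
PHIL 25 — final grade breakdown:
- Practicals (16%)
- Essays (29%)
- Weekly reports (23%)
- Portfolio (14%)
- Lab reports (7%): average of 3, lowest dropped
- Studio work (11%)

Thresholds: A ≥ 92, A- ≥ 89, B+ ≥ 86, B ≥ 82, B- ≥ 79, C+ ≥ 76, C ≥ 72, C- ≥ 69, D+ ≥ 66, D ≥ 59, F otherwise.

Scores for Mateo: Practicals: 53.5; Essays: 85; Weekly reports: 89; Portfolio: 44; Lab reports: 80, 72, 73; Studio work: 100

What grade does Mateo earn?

Lab reports: drop 72 → average of remaining 2 = 153/2 = 76.5
Weighted total:
  Practicals 53.5 × 0.16 = 8.56
  Essays 85 × 0.29 = 24.65
  Weekly reports 89 × 0.23 = 20.47
  Portfolio 44 × 0.14 = 6.16
  Lab reports 76.5 × 0.07 = 5.355
  Studio work 100 × 0.11 = 11
Sum = 76.195
76.195 is ≥ 76 and < 79 → C+

C+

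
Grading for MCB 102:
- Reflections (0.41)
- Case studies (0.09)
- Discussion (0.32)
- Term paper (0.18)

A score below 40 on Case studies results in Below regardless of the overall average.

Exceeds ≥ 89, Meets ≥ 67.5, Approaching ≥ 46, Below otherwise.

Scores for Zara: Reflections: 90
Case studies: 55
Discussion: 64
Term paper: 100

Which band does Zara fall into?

Case studies score 55 ≥ 40: minimum met.
Weighted total:
  Reflections 90 × 0.41 = 36.9
  Case studies 55 × 0.09 = 4.95
  Discussion 64 × 0.32 = 20.48
  Term paper 100 × 0.18 = 18
Sum = 80.33
80.33 is ≥ 67.5 and < 89 → Meets

Meets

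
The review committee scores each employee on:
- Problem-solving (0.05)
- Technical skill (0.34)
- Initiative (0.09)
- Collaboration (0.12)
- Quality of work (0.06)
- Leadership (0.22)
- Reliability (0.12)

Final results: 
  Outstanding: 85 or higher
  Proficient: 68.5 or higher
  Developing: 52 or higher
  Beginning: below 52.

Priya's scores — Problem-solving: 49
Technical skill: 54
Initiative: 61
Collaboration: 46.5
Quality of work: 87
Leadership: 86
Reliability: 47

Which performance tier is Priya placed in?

Weighted total:
  Problem-solving 49 × 0.05 = 2.45
  Technical skill 54 × 0.34 = 18.36
  Initiative 61 × 0.09 = 5.49
  Collaboration 46.5 × 0.12 = 5.58
  Quality of work 87 × 0.06 = 5.22
  Leadership 86 × 0.22 = 18.92
  Reliability 47 × 0.12 = 5.64
Sum = 61.66
61.66 is ≥ 52 and < 68.5 → Developing

Developing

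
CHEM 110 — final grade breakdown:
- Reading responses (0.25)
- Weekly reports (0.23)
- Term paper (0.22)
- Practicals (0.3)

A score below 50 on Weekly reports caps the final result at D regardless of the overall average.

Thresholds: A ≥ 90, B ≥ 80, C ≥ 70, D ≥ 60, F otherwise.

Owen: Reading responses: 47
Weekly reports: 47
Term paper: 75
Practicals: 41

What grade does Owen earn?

F

Weekly reports score 47 < 50: minimum not met.
Weighted total:
  Reading responses 47 × 0.25 = 11.75
  Weekly reports 47 × 0.23 = 10.81
  Term paper 75 × 0.22 = 16.5
  Practicals 41 × 0.3 = 12.3
Sum = 51.36
51.36 would be F; cap at D applies → F.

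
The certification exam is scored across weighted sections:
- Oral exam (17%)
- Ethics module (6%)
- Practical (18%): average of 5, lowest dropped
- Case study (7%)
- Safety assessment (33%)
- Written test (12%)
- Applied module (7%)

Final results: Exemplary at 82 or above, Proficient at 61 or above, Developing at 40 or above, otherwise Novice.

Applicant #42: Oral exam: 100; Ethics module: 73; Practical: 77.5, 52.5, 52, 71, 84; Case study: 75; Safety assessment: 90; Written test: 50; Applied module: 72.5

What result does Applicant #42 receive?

Proficient

Practical: drop 52 → average of remaining 4 = 285/4 = 71.25
Weighted total:
  Oral exam 100 × 0.17 = 17
  Ethics module 73 × 0.06 = 4.38
  Practical 71.25 × 0.18 = 12.825
  Case study 75 × 0.07 = 5.25
  Safety assessment 90 × 0.33 = 29.7
  Written test 50 × 0.12 = 6
  Applied module 72.5 × 0.07 = 5.075
Sum = 80.23
80.23 is ≥ 61 and < 82 → Proficient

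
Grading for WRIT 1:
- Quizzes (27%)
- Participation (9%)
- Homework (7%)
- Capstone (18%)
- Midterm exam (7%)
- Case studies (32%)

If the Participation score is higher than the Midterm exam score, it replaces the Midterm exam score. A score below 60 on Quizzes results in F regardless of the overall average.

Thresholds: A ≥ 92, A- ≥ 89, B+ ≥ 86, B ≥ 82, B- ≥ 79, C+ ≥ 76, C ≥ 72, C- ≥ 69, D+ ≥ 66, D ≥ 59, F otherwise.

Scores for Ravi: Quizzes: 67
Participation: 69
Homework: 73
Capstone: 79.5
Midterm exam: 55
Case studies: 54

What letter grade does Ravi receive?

Participation (69) > Midterm exam (55), so Midterm exam counts as 69.
Quizzes score 67 ≥ 60: minimum met.
Weighted total:
  Quizzes 67 × 0.27 = 18.09
  Participation 69 × 0.09 = 6.21
  Homework 73 × 0.07 = 5.11
  Capstone 79.5 × 0.18 = 14.31
  Midterm exam 69 × 0.07 = 4.83
  Case studies 54 × 0.32 = 17.28
Sum = 65.83
65.83 is ≥ 59 and < 66 → D

D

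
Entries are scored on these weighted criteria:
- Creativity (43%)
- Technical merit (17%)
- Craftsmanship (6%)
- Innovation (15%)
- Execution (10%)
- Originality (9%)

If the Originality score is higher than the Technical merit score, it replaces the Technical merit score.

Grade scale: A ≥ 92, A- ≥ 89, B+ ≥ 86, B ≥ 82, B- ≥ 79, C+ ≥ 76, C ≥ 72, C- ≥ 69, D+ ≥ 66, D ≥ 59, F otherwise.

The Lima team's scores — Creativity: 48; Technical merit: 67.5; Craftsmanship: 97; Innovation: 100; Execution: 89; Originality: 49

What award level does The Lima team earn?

Originality (49) ≤ Technical merit (67.5), so Technical merit stays at 67.5.
Weighted total:
  Creativity 48 × 0.43 = 20.64
  Technical merit 67.5 × 0.17 = 11.475
  Craftsmanship 97 × 0.06 = 5.82
  Innovation 100 × 0.15 = 15
  Execution 89 × 0.1 = 8.9
  Originality 49 × 0.09 = 4.41
Sum = 66.245
66.245 is ≥ 66 and < 69 → D+

D+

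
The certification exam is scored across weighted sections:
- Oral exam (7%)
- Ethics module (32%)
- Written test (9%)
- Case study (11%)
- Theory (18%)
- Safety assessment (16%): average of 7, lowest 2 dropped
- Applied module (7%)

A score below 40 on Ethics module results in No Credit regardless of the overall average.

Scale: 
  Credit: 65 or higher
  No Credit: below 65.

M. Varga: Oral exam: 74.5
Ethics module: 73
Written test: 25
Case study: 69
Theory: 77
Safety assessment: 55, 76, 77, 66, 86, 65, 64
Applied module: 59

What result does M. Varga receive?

Credit

Safety assessment: drop 55, 64 → average of remaining 5 = 370/5 = 74
Ethics module score 73 ≥ 40: minimum met.
Weighted total:
  Oral exam 74.5 × 0.07 = 5.215
  Ethics module 73 × 0.32 = 23.36
  Written test 25 × 0.09 = 2.25
  Case study 69 × 0.11 = 7.59
  Theory 77 × 0.18 = 13.86
  Safety assessment 74 × 0.16 = 11.84
  Applied module 59 × 0.07 = 4.13
Sum = 68.245
68.245 ≥ 65 → Credit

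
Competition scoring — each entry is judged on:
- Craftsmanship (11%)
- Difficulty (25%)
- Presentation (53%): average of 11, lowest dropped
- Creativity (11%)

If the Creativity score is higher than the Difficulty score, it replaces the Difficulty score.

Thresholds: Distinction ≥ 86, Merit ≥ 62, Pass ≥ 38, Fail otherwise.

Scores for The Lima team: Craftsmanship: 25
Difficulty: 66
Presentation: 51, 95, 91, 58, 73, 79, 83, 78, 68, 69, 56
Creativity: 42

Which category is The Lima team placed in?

Merit

Presentation: drop 51 → average of remaining 10 = 750/10 = 75
Creativity (42) ≤ Difficulty (66), so Difficulty stays at 66.
Weighted total:
  Craftsmanship 25 × 0.11 = 2.75
  Difficulty 66 × 0.25 = 16.5
  Presentation 75 × 0.53 = 39.75
  Creativity 42 × 0.11 = 4.62
Sum = 63.62
63.62 is ≥ 62 and < 86 → Merit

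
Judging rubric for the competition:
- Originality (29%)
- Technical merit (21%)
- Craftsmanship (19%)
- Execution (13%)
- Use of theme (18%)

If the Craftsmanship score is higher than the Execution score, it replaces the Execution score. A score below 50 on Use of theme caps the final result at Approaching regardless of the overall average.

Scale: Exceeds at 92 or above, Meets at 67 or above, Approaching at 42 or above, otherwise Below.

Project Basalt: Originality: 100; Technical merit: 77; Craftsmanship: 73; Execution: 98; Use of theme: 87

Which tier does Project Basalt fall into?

Meets

Craftsmanship (73) ≤ Execution (98), so Execution stays at 98.
Use of theme score 87 ≥ 50: minimum met.
Weighted total:
  Originality 100 × 0.29 = 29
  Technical merit 77 × 0.21 = 16.17
  Craftsmanship 73 × 0.19 = 13.87
  Execution 98 × 0.13 = 12.74
  Use of theme 87 × 0.18 = 15.66
Sum = 87.44
87.44 is ≥ 67 and < 92 → Meets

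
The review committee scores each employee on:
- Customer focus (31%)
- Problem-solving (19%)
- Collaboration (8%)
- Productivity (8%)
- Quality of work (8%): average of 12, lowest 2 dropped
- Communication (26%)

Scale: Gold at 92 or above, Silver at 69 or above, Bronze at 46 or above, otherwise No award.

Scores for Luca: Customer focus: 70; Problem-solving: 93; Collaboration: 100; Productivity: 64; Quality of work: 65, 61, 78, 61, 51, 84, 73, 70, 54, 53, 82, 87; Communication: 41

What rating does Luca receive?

Quality of work: drop 51, 53 → average of remaining 10 = 715/10 = 71.5
Weighted total:
  Customer focus 70 × 0.31 = 21.7
  Problem-solving 93 × 0.19 = 17.67
  Collaboration 100 × 0.08 = 8
  Productivity 64 × 0.08 = 5.12
  Quality of work 71.5 × 0.08 = 5.72
  Communication 41 × 0.26 = 10.66
Sum = 68.87
68.87 is ≥ 46 and < 69 → Bronze

Bronze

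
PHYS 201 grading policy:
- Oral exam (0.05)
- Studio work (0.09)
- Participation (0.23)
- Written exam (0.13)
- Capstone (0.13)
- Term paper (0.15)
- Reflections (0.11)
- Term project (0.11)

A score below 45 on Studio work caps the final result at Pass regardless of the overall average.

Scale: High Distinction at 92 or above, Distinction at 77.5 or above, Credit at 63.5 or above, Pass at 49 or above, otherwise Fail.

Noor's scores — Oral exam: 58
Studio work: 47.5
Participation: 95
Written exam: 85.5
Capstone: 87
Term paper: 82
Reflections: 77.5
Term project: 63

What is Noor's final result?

Distinction

Studio work score 47.5 ≥ 45: minimum met.
Weighted total:
  Oral exam 58 × 0.05 = 2.9
  Studio work 47.5 × 0.09 = 4.275
  Participation 95 × 0.23 = 21.85
  Written exam 85.5 × 0.13 = 11.115
  Capstone 87 × 0.13 = 11.31
  Term paper 82 × 0.15 = 12.3
  Reflections 77.5 × 0.11 = 8.525
  Term project 63 × 0.11 = 6.93
Sum = 79.205
79.205 is ≥ 77.5 and < 92 → Distinction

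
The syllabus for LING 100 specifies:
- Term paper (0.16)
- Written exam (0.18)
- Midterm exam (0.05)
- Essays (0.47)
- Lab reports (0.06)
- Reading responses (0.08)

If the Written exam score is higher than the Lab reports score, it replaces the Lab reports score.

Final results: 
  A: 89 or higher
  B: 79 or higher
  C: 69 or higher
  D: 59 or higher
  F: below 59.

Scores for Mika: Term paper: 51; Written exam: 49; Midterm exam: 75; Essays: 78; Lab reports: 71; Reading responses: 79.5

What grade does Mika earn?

Written exam (49) ≤ Lab reports (71), so Lab reports stays at 71.
Weighted total:
  Term paper 51 × 0.16 = 8.16
  Written exam 49 × 0.18 = 8.82
  Midterm exam 75 × 0.05 = 3.75
  Essays 78 × 0.47 = 36.66
  Lab reports 71 × 0.06 = 4.26
  Reading responses 79.5 × 0.08 = 6.36
Sum = 68.01
68.01 is ≥ 59 and < 69 → D

D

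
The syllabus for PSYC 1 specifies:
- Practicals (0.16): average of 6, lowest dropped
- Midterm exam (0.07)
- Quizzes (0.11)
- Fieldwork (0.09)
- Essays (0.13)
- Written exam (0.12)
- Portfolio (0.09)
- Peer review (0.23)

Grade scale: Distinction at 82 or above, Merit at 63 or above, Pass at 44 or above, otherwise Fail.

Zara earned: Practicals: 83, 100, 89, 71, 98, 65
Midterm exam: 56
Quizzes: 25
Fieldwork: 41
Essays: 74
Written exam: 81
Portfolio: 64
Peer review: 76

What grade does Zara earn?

Merit

Practicals: drop 65 → average of remaining 5 = 441/5 = 88.2
Weighted total:
  Practicals 88.2 × 0.16 = 14.112
  Midterm exam 56 × 0.07 = 3.92
  Quizzes 25 × 0.11 = 2.75
  Fieldwork 41 × 0.09 = 3.69
  Essays 74 × 0.13 = 9.62
  Written exam 81 × 0.12 = 9.72
  Portfolio 64 × 0.09 = 5.76
  Peer review 76 × 0.23 = 17.48
Sum = 67.052
67.052 is ≥ 63 and < 82 → Merit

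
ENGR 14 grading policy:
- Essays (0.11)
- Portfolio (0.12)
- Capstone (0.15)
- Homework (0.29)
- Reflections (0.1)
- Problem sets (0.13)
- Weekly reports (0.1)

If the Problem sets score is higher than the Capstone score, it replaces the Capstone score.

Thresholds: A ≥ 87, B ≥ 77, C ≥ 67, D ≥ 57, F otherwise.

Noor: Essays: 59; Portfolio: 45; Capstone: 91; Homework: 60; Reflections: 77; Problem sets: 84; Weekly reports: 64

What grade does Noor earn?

C

Problem sets (84) ≤ Capstone (91), so Capstone stays at 91.
Weighted total:
  Essays 59 × 0.11 = 6.49
  Portfolio 45 × 0.12 = 5.4
  Capstone 91 × 0.15 = 13.65
  Homework 60 × 0.29 = 17.4
  Reflections 77 × 0.1 = 7.7
  Problem sets 84 × 0.13 = 10.92
  Weekly reports 64 × 0.1 = 6.4
Sum = 67.96
67.96 is ≥ 67 and < 77 → C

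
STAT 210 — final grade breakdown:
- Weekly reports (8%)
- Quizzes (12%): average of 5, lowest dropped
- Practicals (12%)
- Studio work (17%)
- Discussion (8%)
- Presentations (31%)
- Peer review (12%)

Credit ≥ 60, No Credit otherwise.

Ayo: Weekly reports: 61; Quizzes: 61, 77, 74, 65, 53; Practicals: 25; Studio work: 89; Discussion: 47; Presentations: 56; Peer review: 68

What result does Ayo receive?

Quizzes: drop 53 → average of remaining 4 = 277/4 = 69.25
Weighted total:
  Weekly reports 61 × 0.08 = 4.88
  Quizzes 69.25 × 0.12 = 8.31
  Practicals 25 × 0.12 = 3
  Studio work 89 × 0.17 = 15.13
  Discussion 47 × 0.08 = 3.76
  Presentations 56 × 0.31 = 17.36
  Peer review 68 × 0.12 = 8.16
Sum = 60.6
60.6 ≥ 60 → Credit

Credit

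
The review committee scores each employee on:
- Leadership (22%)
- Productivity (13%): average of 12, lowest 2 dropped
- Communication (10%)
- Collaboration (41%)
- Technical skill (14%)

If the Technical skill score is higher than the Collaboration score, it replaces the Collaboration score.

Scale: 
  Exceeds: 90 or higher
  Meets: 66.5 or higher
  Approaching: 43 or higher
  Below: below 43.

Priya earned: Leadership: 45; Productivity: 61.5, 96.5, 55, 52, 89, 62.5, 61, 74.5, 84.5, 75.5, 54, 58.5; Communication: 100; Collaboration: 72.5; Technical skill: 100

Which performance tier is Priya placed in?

Productivity: drop 52, 54 → average of remaining 10 = 718.5/10 = 71.85
Technical skill (100) > Collaboration (72.5), so Collaboration counts as 100.
Weighted total:
  Leadership 45 × 0.22 = 9.9
  Productivity 71.85 × 0.13 = 9.3405
  Communication 100 × 0.1 = 10
  Collaboration 100 × 0.41 = 41
  Technical skill 100 × 0.14 = 14
Sum = 84.2405
84.2405 is ≥ 66.5 and < 90 → Meets

Meets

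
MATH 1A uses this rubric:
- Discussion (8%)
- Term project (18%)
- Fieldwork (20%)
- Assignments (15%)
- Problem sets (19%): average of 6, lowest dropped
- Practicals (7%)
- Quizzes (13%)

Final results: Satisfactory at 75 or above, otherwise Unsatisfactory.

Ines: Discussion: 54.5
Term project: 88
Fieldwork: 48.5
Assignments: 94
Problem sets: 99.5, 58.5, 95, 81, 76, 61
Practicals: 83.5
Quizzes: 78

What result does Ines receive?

Problem sets: drop 58.5 → average of remaining 5 = 412.5/5 = 82.5
Weighted total:
  Discussion 54.5 × 0.08 = 4.36
  Term project 88 × 0.18 = 15.84
  Fieldwork 48.5 × 0.2 = 9.7
  Assignments 94 × 0.15 = 14.1
  Problem sets 82.5 × 0.19 = 15.675
  Practicals 83.5 × 0.07 = 5.845
  Quizzes 78 × 0.13 = 10.14
Sum = 75.66
75.66 ≥ 75 → Satisfactory

Satisfactory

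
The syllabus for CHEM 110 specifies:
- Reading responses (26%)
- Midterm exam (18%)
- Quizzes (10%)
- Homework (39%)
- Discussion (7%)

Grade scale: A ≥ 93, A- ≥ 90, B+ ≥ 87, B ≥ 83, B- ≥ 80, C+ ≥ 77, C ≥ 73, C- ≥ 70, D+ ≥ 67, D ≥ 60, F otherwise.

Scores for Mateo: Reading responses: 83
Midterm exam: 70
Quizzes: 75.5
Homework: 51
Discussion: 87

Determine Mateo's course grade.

Weighted total:
  Reading responses 83 × 0.26 = 21.58
  Midterm exam 70 × 0.18 = 12.6
  Quizzes 75.5 × 0.1 = 7.55
  Homework 51 × 0.39 = 19.89
  Discussion 87 × 0.07 = 6.09
Sum = 67.71
67.71 is ≥ 67 and < 70 → D+

D+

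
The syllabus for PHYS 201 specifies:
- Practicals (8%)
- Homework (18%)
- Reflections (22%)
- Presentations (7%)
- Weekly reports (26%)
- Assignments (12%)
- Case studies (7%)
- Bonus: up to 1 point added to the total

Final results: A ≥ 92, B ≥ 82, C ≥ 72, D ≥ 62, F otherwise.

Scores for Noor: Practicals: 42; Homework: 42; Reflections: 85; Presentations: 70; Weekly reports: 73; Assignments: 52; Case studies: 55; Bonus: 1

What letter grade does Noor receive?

D

Weighted total:
  Practicals 42 × 0.08 = 3.36
  Homework 42 × 0.18 = 7.56
  Reflections 85 × 0.22 = 18.7
  Presentations 70 × 0.07 = 4.9
  Weekly reports 73 × 0.26 = 18.98
  Assignments 52 × 0.12 = 6.24
  Case studies 55 × 0.07 = 3.85
Sum = 63.59
Bonus: 63.59 + 1 = 64.59
64.59 is ≥ 62 and < 72 → D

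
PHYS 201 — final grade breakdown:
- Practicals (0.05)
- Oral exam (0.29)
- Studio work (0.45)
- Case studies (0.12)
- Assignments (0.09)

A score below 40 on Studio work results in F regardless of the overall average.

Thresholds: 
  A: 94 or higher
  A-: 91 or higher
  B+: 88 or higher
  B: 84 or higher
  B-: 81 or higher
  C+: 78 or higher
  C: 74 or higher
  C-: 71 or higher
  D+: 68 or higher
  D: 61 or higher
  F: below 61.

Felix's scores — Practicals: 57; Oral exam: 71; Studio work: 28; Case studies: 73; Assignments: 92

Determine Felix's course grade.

Studio work score 28 < 40: minimum not met.
Weighted total:
  Practicals 57 × 0.05 = 2.85
  Oral exam 71 × 0.29 = 20.59
  Studio work 28 × 0.45 = 12.6
  Case studies 73 × 0.12 = 8.76
  Assignments 92 × 0.09 = 8.28
Sum = 53.08
Because the Studio work minimum was not met, the result is F.

F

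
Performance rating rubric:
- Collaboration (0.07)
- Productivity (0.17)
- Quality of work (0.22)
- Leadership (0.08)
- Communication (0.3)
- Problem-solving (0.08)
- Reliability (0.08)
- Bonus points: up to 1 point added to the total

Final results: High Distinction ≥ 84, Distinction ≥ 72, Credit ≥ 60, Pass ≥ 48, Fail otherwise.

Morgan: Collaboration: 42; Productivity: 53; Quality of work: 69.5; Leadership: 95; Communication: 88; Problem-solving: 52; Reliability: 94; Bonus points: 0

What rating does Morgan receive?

Weighted total:
  Collaboration 42 × 0.07 = 2.94
  Productivity 53 × 0.17 = 9.01
  Quality of work 69.5 × 0.22 = 15.29
  Leadership 95 × 0.08 = 7.6
  Communication 88 × 0.3 = 26.4
  Problem-solving 52 × 0.08 = 4.16
  Reliability 94 × 0.08 = 7.52
Sum = 72.92
Bonus points: 72.92 + 0 = 72.92
72.92 is ≥ 72 and < 84 → Distinction

Distinction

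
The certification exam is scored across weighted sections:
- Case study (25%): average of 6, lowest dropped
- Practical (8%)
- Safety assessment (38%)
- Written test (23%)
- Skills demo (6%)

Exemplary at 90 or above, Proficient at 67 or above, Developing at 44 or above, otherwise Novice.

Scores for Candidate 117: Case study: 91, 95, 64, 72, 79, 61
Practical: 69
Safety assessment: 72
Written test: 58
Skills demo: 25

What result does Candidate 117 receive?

Proficient

Case study: drop 61 → average of remaining 5 = 401/5 = 80.2
Weighted total:
  Case study 80.2 × 0.25 = 20.05
  Practical 69 × 0.08 = 5.52
  Safety assessment 72 × 0.38 = 27.36
  Written test 58 × 0.23 = 13.34
  Skills demo 25 × 0.06 = 1.5
Sum = 67.77
67.77 is ≥ 67 and < 90 → Proficient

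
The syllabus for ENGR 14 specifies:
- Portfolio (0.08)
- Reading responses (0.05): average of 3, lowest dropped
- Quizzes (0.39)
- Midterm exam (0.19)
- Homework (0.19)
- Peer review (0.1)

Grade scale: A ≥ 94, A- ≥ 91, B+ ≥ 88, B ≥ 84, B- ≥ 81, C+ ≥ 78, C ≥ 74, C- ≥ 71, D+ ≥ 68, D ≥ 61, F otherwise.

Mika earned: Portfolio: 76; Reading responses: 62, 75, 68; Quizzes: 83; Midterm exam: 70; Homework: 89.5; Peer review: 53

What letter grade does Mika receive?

Reading responses: drop 62 → average of remaining 2 = 143/2 = 71.5
Weighted total:
  Portfolio 76 × 0.08 = 6.08
  Reading responses 71.5 × 0.05 = 3.575
  Quizzes 83 × 0.39 = 32.37
  Midterm exam 70 × 0.19 = 13.3
  Homework 89.5 × 0.19 = 17.005
  Peer review 53 × 0.1 = 5.3
Sum = 77.63
77.63 is ≥ 74 and < 78 → C

C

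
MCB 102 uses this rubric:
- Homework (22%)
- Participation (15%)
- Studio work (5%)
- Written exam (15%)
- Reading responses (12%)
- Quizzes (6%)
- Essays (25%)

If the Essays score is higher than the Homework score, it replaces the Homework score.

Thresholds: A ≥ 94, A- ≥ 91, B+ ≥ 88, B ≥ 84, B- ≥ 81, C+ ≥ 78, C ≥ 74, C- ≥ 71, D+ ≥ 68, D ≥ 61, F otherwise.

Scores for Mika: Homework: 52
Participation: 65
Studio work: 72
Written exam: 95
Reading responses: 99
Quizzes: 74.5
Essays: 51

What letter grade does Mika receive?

D+

Essays (51) ≤ Homework (52), so Homework stays at 52.
Weighted total:
  Homework 52 × 0.22 = 11.44
  Participation 65 × 0.15 = 9.75
  Studio work 72 × 0.05 = 3.6
  Written exam 95 × 0.15 = 14.25
  Reading responses 99 × 0.12 = 11.88
  Quizzes 74.5 × 0.06 = 4.47
  Essays 51 × 0.25 = 12.75
Sum = 68.14
68.14 is ≥ 68 and < 71 → D+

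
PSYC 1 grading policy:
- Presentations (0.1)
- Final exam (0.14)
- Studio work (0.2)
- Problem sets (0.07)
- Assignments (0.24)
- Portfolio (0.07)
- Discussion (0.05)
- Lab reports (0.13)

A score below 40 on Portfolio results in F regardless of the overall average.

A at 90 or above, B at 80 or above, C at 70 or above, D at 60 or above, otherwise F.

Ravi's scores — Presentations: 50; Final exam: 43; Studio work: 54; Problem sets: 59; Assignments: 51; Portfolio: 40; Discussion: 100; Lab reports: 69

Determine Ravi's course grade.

F

Portfolio score 40 ≥ 40: minimum met.
Weighted total:
  Presentations 50 × 0.1 = 5
  Final exam 43 × 0.14 = 6.02
  Studio work 54 × 0.2 = 10.8
  Problem sets 59 × 0.07 = 4.13
  Assignments 51 × 0.24 = 12.24
  Portfolio 40 × 0.07 = 2.8
  Discussion 100 × 0.05 = 5
  Lab reports 69 × 0.13 = 8.97
Sum = 54.96
54.96 < 60 → F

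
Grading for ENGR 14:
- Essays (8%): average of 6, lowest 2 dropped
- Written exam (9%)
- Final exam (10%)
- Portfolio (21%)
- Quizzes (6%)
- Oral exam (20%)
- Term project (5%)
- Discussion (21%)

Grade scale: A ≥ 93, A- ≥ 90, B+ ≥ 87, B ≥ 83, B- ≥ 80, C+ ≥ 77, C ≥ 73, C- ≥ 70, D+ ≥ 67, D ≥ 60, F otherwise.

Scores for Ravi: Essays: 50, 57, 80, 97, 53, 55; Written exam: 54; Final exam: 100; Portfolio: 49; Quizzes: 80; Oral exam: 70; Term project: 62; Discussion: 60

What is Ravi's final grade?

D

Essays: drop 50, 53 → average of remaining 4 = 289/4 = 72.25
Weighted total:
  Essays 72.25 × 0.08 = 5.78
  Written exam 54 × 0.09 = 4.86
  Final exam 100 × 0.1 = 10
  Portfolio 49 × 0.21 = 10.29
  Quizzes 80 × 0.06 = 4.8
  Oral exam 70 × 0.2 = 14
  Term project 62 × 0.05 = 3.1
  Discussion 60 × 0.21 = 12.6
Sum = 65.43
65.43 is ≥ 60 and < 67 → D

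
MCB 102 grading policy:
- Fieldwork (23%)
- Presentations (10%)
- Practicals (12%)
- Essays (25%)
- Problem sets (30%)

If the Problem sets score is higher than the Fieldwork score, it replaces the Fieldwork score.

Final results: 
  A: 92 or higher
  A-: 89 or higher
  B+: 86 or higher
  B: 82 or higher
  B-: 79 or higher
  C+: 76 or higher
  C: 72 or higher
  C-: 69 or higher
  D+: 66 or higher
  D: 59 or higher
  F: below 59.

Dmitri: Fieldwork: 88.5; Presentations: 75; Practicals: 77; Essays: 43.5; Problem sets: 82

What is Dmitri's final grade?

Problem sets (82) ≤ Fieldwork (88.5), so Fieldwork stays at 88.5.
Weighted total:
  Fieldwork 88.5 × 0.23 = 20.355
  Presentations 75 × 0.1 = 7.5
  Practicals 77 × 0.12 = 9.24
  Essays 43.5 × 0.25 = 10.875
  Problem sets 82 × 0.3 = 24.6
Sum = 72.57
72.57 is ≥ 72 and < 76 → C

C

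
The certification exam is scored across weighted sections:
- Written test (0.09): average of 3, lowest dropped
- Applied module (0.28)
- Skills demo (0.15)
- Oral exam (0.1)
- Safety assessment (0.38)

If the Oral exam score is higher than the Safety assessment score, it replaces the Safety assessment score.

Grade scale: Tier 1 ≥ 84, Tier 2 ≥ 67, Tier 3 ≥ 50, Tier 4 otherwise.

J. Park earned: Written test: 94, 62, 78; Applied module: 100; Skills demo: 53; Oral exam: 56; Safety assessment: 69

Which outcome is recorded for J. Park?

Written test: drop 62 → average of remaining 2 = 172/2 = 86
Oral exam (56) ≤ Safety assessment (69), so Safety assessment stays at 69.
Weighted total:
  Written test 86 × 0.09 = 7.74
  Applied module 100 × 0.28 = 28
  Skills demo 53 × 0.15 = 7.95
  Oral exam 56 × 0.1 = 5.6
  Safety assessment 69 × 0.38 = 26.22
Sum = 75.51
75.51 is ≥ 67 and < 84 → Tier 2

Tier 2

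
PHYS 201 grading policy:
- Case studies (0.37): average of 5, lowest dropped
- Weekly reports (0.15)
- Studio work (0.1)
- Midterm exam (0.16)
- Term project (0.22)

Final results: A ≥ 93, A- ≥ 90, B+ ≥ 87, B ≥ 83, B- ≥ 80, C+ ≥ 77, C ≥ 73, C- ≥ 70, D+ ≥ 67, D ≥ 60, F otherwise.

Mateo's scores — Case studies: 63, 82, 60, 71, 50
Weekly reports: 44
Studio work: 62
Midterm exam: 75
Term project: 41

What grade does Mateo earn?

Case studies: drop 50 → average of remaining 4 = 276/4 = 69
Weighted total:
  Case studies 69 × 0.37 = 25.53
  Weekly reports 44 × 0.15 = 6.6
  Studio work 62 × 0.1 = 6.2
  Midterm exam 75 × 0.16 = 12
  Term project 41 × 0.22 = 9.02
Sum = 59.35
59.35 < 60 → F

F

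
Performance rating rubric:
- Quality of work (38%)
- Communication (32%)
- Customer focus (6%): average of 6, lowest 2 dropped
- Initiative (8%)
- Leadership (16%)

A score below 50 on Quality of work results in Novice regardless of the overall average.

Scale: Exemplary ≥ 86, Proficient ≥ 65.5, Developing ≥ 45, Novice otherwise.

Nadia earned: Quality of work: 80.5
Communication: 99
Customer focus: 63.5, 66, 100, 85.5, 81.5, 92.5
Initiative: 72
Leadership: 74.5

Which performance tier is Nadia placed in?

Customer focus: drop 63.5, 66 → average of remaining 4 = 359.5/4 = 89.875
Quality of work score 80.5 ≥ 50: minimum met.
Weighted total:
  Quality of work 80.5 × 0.38 = 30.59
  Communication 99 × 0.32 = 31.68
  Customer focus 89.875 × 0.06 = 5.3925
  Initiative 72 × 0.08 = 5.76
  Leadership 74.5 × 0.16 = 11.92
Sum = 85.3425
85.3425 is ≥ 65.5 and < 86 → Proficient

Proficient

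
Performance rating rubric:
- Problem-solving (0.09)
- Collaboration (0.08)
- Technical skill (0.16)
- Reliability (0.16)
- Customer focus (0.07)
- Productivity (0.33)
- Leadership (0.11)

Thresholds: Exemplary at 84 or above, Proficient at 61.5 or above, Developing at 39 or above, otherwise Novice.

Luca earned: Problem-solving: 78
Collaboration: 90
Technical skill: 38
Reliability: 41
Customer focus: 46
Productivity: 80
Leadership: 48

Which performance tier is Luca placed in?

Weighted total:
  Problem-solving 78 × 0.09 = 7.02
  Collaboration 90 × 0.08 = 7.2
  Technical skill 38 × 0.16 = 6.08
  Reliability 41 × 0.16 = 6.56
  Customer focus 46 × 0.07 = 3.22
  Productivity 80 × 0.33 = 26.4
  Leadership 48 × 0.11 = 5.28
Sum = 61.76
61.76 is ≥ 61.5 and < 84 → Proficient

Proficient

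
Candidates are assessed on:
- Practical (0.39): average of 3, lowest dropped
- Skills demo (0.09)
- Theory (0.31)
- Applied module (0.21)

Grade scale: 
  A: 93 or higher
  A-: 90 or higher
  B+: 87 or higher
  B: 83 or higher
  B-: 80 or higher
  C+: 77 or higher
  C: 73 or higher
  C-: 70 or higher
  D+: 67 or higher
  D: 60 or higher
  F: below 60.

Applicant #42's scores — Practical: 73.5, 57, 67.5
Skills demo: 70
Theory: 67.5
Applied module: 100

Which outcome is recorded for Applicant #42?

C

Practical: drop 57 → average of remaining 2 = 141/2 = 70.5
Weighted total:
  Practical 70.5 × 0.39 = 27.495
  Skills demo 70 × 0.09 = 6.3
  Theory 67.5 × 0.31 = 20.925
  Applied module 100 × 0.21 = 21
Sum = 75.72
75.72 is ≥ 73 and < 77 → C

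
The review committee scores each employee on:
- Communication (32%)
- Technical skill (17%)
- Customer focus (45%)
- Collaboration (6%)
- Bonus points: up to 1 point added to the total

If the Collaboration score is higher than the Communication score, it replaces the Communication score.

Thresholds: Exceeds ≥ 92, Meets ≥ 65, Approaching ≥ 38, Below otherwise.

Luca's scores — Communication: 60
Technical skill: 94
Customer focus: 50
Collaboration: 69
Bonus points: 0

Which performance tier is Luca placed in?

Collaboration (69) > Communication (60), so Communication counts as 69.
Weighted total:
  Communication 69 × 0.32 = 22.08
  Technical skill 94 × 0.17 = 15.98
  Customer focus 50 × 0.45 = 22.5
  Collaboration 69 × 0.06 = 4.14
Sum = 64.7
Bonus points: 64.7 + 0 = 64.7
64.7 is ≥ 38 and < 65 → Approaching

Approaching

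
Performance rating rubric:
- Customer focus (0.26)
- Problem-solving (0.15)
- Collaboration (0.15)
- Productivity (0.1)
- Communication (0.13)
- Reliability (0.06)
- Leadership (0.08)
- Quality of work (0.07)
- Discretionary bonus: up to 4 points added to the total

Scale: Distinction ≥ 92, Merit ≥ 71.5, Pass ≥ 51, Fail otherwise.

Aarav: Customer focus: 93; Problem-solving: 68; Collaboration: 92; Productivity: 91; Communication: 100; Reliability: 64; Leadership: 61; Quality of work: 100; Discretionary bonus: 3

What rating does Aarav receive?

Merit

Weighted total:
  Customer focus 93 × 0.26 = 24.18
  Problem-solving 68 × 0.15 = 10.2
  Collaboration 92 × 0.15 = 13.8
  Productivity 91 × 0.1 = 9.1
  Communication 100 × 0.13 = 13
  Reliability 64 × 0.06 = 3.84
  Leadership 61 × 0.08 = 4.88
  Quality of work 100 × 0.07 = 7
Sum = 86
Discretionary bonus: 86 + 3 = 89
89 is ≥ 71.5 and < 92 → Merit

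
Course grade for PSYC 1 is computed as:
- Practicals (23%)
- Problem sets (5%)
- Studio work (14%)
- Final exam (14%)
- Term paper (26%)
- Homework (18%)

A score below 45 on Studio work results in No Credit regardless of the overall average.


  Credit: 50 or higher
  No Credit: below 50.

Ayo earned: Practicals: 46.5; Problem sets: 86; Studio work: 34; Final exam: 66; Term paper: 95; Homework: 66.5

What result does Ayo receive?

Studio work score 34 < 45: minimum not met.
Weighted total:
  Practicals 46.5 × 0.23 = 10.695
  Problem sets 86 × 0.05 = 4.3
  Studio work 34 × 0.14 = 4.76
  Final exam 66 × 0.14 = 9.24
  Term paper 95 × 0.26 = 24.7
  Homework 66.5 × 0.18 = 11.97
Sum = 65.665
Because the Studio work minimum was not met, the result is No Credit.

No Credit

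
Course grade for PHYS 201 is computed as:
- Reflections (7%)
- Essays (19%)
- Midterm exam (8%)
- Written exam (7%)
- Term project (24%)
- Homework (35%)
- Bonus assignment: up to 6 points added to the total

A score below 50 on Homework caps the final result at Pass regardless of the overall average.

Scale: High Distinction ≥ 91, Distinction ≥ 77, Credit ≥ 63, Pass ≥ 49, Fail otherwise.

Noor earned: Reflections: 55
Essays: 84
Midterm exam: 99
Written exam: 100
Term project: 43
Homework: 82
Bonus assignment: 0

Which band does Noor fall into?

Homework score 82 ≥ 50: minimum met.
Weighted total:
  Reflections 55 × 0.07 = 3.85
  Essays 84 × 0.19 = 15.96
  Midterm exam 99 × 0.08 = 7.92
  Written exam 100 × 0.07 = 7
  Term project 43 × 0.24 = 10.32
  Homework 82 × 0.35 = 28.7
Sum = 73.75
Bonus assignment: 73.75 + 0 = 73.75
73.75 is ≥ 63 and < 77 → Credit

Credit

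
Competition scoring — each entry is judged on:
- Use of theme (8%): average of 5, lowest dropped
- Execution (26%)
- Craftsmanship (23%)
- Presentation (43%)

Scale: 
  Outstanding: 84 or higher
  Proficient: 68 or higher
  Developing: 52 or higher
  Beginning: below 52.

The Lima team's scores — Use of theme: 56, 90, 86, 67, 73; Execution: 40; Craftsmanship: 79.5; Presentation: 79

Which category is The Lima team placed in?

Use of theme: drop 56 → average of remaining 4 = 316/4 = 79
Weighted total:
  Use of theme 79 × 0.08 = 6.32
  Execution 40 × 0.26 = 10.4
  Craftsmanship 79.5 × 0.23 = 18.285
  Presentation 79 × 0.43 = 33.97
Sum = 68.975
68.975 is ≥ 68 and < 84 → Proficient

Proficient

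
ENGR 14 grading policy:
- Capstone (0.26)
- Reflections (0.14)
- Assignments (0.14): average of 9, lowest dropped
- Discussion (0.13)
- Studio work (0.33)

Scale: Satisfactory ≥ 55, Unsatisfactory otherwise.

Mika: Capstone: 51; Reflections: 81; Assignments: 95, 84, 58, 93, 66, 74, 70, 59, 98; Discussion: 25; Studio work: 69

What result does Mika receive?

Assignments: drop 58 → average of remaining 8 = 639/8 = 79.875
Weighted total:
  Capstone 51 × 0.26 = 13.26
  Reflections 81 × 0.14 = 11.34
  Assignments 79.875 × 0.14 = 11.1825
  Discussion 25 × 0.13 = 3.25
  Studio work 69 × 0.33 = 22.77
Sum = 61.8025
61.8025 ≥ 55 → Satisfactory

Satisfactory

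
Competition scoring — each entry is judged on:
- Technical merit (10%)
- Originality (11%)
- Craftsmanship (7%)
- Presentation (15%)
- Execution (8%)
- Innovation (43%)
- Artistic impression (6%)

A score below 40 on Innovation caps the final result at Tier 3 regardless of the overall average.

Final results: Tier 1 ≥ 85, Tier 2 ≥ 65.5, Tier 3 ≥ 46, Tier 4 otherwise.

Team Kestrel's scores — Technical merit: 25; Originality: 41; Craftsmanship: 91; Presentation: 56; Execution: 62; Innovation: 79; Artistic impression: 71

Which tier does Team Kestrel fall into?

Innovation score 79 ≥ 40: minimum met.
Weighted total:
  Technical merit 25 × 0.1 = 2.5
  Originality 41 × 0.11 = 4.51
  Craftsmanship 91 × 0.07 = 6.37
  Presentation 56 × 0.15 = 8.4
  Execution 62 × 0.08 = 4.96
  Innovation 79 × 0.43 = 33.97
  Artistic impression 71 × 0.06 = 4.26
Sum = 64.97
64.97 is ≥ 46 and < 65.5 → Tier 3

Tier 3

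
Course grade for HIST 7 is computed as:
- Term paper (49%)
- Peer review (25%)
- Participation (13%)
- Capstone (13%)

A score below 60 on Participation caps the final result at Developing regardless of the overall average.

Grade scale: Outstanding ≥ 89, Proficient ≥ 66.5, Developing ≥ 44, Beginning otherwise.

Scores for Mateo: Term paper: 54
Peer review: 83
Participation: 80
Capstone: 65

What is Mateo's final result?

Participation score 80 ≥ 60: minimum met.
Weighted total:
  Term paper 54 × 0.49 = 26.46
  Peer review 83 × 0.25 = 20.75
  Participation 80 × 0.13 = 10.4
  Capstone 65 × 0.13 = 8.45
Sum = 66.06
66.06 is ≥ 44 and < 66.5 → Developing

Developing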